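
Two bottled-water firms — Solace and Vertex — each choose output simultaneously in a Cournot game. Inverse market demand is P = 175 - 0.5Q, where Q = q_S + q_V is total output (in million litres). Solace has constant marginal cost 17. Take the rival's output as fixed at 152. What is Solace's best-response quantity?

With the rival's output fixed at 152, Solace's profit is π_S = (175 - (1/2)·152 - (1/2)q_S)q_S - (17q_S) = (99 - (1/2)q_S)q_S - (17q_S).
∂π_S/∂q_S = 82 - q_S = 0, so q_S = 82.

82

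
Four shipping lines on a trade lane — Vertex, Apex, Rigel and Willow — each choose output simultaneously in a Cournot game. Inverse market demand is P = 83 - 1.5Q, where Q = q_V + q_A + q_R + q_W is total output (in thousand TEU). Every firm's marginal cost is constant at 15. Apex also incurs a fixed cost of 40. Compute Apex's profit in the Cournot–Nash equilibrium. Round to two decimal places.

83.31

Each firm earns π_i = (83 - 1.5Q)q_i - 15q_i.
First-order condition (treating rivals' output as given): 68 - 3q_i - (3/2)·Σ_{j≠i} q_j = 0.
By symmetry each firm produces the same amount; substituting Σ_{j≠i} q_j = 3q_i yields q_i = 68/(15/2) = 136/15.
Price P = 83 - (3/2)·(544/15) = 143/5.
Apex's profit: (143/5 - 15)·(136/15) - 40 = 83.3067.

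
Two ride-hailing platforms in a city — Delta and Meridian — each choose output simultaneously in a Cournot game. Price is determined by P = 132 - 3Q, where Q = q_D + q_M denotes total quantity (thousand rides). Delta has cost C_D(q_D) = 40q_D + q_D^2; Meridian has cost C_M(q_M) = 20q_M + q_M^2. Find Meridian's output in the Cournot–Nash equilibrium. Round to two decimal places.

11.27

Delta's profit: π_D = (132 - 3Q)q_D - (40q_D + q_D²). Setting ∂π_D/∂q_D = 0: 92 - 8q_D - 3(q_M) = 0.
Meridian's profit: π_M = (132 - 3Q)q_M - (20q_M + q_M²). Setting ∂π_M/∂q_M = 0: 112 - 8q_M - 3(q_D) = 0.
Best responses: q_D = (92 - 3q_M)/8, q_M = (112 - 3q_D)/8.
Solving the pair: q_D = 80/11, q_M = 124/11.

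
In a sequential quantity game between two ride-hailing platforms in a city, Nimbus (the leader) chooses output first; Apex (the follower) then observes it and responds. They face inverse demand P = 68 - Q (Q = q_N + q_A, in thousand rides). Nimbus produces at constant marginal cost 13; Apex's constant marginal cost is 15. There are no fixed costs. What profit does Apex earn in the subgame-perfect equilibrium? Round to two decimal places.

The follower Apex best-responds to any q_N: π_A = (68 - Q)q_A - 15q_A.
Setting the follower's marginal profit to zero, 53 - q_N - 2q_A = 0, i.e. q_A = (53 - q_N)/2.
Nimbus substitutes q_A(q_N) into its own profit: π_N = q_N(68 - q_N - (53 - q_N)/2) - 13q_N = (83/2 - (1/2)q_N)q_N - 13q_N.
Leader FOC: 57/2 - q_N = 0, so q_N = 57/2.
Then q_A = (53 - 57/2)/2 = 49/4.
Price P = 68 - 163/4 = 109/4.
Apex's profit: (109/4 - 15)·(49/4) = 150.0625.

150.06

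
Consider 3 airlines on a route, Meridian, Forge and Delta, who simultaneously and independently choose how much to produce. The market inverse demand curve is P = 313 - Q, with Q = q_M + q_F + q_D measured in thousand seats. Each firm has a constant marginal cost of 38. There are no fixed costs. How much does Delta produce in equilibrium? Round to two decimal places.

A representative firm's profit is π_i = q_i(313 - Q) - 38q_i.
First-order condition (treating rivals' output as given): 275 - 2q_i - Σ_{j≠i} q_j = 0.
By symmetry each firm produces the same amount; substituting Σ_{j≠i} q_j = 2q_i yields q_i = 275/4.

68.75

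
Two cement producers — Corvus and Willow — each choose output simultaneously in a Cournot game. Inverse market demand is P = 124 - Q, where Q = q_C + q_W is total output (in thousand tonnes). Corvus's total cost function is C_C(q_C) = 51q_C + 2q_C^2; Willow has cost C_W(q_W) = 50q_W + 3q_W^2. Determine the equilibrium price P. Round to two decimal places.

105.26

Corvus's profit: π_C = (124 - Q)q_C - (51q_C + 2q_C²). Setting ∂π_C/∂q_C = 0: 73 - 6q_C - (q_W) = 0.
Willow's first-order condition: 74 - 8q_W - (q_C) = 0.
So q_C = (73 - q_W)/6 and q_W = (74 - q_C)/8.
Substituting one into the other gives q_C = 510/47 and q_W = 371/47.
Total output Q = 881/47, so price P = 124 - 881/47 = 105.2553.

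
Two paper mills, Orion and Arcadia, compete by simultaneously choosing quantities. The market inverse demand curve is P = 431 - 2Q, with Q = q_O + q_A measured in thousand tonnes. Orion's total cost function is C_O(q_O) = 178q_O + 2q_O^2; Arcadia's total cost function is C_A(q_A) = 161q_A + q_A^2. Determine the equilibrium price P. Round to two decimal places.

Orion's profit: π_O = (431 - 2Q)q_O - (178q_O + 2q_O²). Setting ∂π_O/∂q_O = 0: 253 - 8q_O - 2(q_A) = 0.
Arcadia's profit: π_A = (431 - 2Q)q_A - (161q_A + q_A²). Setting ∂π_A/∂q_A = 0: 270 - 6q_A - 2(q_O) = 0.
Rearranging gives the reaction functions q_O = (253 - 2q_A)/8 and q_A = (270 - 2q_O)/6.
Substituting one into the other gives q_O = 489/22 and q_A = 827/22.
Total output Q = 658/11, so price P = 431 - 2·(658/11) = 311.3636.

311.36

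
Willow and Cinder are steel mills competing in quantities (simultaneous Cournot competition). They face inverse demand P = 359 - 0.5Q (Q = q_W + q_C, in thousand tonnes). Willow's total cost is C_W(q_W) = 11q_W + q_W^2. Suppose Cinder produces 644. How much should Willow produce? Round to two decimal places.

8.67

With the rival's output fixed at 644, Willow's profit is π_W = (359 - (1/2)·644 - (1/2)q_W)q_W - (11q_W + q_W²) = (37 - (1/2)q_W)q_W - (11q_W + q_W²).
∂π_W/∂q_W = 26 - 3q_W = 0, so q_W = 26/3.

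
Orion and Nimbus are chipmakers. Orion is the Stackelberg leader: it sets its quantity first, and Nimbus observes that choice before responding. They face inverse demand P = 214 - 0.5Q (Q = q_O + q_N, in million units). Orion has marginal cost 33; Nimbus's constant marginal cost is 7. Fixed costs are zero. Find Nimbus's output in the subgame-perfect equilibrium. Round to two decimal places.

129.50

Solve by backward induction. Given q_O, the follower Nimbus maximises π_N = (214 - (1/2)q_O - (1/2)q_N)q_N - 7q_N.
Follower FOC: 207 - (1/2)q_O - q_N = 0, so q_N(q_O) = (207 - (1/2)q_O).
The leader anticipates this reaction. Substituting into P = 214 - 0.5Q gives P = 221/2 - (1/4)q_O, so π_O = (221/2 - (1/4)q_O)q_O - 33q_O.
Maximising: ∂π_O/∂q_O = 155/2 - (1/2)q_O = 0, giving q_O = 155.
Then q_N = (207 - (1/2)·155) = 259/2.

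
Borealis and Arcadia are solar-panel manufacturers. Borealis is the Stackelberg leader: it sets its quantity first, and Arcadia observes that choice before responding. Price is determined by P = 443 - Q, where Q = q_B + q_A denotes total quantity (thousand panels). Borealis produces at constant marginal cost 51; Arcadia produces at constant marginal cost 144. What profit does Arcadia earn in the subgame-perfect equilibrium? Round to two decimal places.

798.06

The follower Arcadia best-responds to any q_B: π_A = (443 - Q)q_A - 144q_A.
∂π_A/∂q_A = 299 - q_B - 2q_A = 0 gives the reaction function q_A = (299 - q_B)/2.
The leader anticipates this reaction. Substituting into P = 443 - Q gives P = 587/2 - (1/2)q_B, so π_B = (587/2 - (1/2)q_B)q_B - 51q_B.
Maximising: ∂π_B/∂q_B = 485/2 - q_B = 0, giving q_B = 485/2.
Then q_A = (299 - 485/2)/2 = 113/4.
Price P = 443 - 1083/4 = 689/4.
Arcadia's profit: (689/4 - 144)·(113/4) = 798.0625.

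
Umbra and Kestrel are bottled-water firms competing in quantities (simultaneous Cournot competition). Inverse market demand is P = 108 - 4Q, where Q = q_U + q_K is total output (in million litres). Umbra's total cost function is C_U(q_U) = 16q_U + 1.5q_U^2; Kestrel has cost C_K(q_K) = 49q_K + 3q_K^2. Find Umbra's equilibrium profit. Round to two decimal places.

Umbra's profit: π_U = (108 - 4Q)q_U - (16q_U + (3/2)q_U²). Setting ∂π_U/∂q_U = 0: 92 - 11q_U - 4(q_K) = 0.
Kestrel's profit: π_K = (108 - 4Q)q_K - (49q_K + 3q_K²). Setting ∂π_K/∂q_K = 0: 59 - 14q_K - 4(q_U) = 0.
Rearranging gives the reaction functions q_U = (92 - 4q_K)/11 and q_K = (59 - 4q_U)/14.
Substituting one into the other gives q_U = 526/69 and q_K = 281/138.
Price P = 108 - 4·(1333/138) = 69.3623.
Umbra's profit: 69.3623·(526/69) - 16·(526/69) - (3/2)(526/69)² = 319.6215.

319.62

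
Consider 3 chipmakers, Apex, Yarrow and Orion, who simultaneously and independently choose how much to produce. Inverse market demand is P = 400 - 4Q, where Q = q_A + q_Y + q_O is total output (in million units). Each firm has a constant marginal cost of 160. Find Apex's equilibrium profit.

Each firm earns π_i = (400 - 4Q)q_i - 160q_i.
Setting ∂π_i/∂q_i = 0 with rivals' quantities fixed: 240 - 8q_i - 4·Σ_{j≠i} q_j = 0.
With identical firms every q_j equals q_i, so Σ_{j≠i} q_j = 2q_i and 240 = 16q_i, giving q_i = 15.
Price P = 400 - 4·45 = 220.
Apex's profit: (220 - 160)·15 = 900.

900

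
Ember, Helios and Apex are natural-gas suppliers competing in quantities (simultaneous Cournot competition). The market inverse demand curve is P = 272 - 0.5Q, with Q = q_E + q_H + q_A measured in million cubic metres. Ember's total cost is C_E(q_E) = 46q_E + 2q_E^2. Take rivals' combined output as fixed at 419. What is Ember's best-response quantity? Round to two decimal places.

With rivals' combined output fixed at 419, Ember's profit is π_E = (272 - (1/2)·419 - (1/2)q_E)q_E - (46q_E + 2q_E²) = (125/2 - (1/2)q_E)q_E - (46q_E + 2q_E²).
∂π_E/∂q_E = 33/2 - 5q_E = 0, so q_E = 33/10.

3.30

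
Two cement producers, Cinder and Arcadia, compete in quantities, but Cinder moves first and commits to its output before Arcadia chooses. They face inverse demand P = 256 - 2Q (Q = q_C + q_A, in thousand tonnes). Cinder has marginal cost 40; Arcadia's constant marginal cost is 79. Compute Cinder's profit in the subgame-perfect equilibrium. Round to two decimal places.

4064.06

The follower Arcadia best-responds to any q_C: π_A = (256 - 2Q)q_A - 79q_A.
Setting the follower's marginal profit to zero, 177 - 2q_C - 4q_A = 0, i.e. q_A = (177 - 2q_C)/4.
The leader anticipates this reaction. Substituting into P = 256 - 2Q gives P = 335/2 - q_C, so π_C = (335/2 - q_C)q_C - 40q_C.
The leader's first-order condition 255/2 - 2q_C = 0 yields q_C = 255/4.
Then q_A = (177 - 2·(255/4))/4 = 99/8.
Price P = 256 - 2·(609/8) = 415/4.
Cinder's profit: (415/4 - 40)·(255/4) = 4064.0625.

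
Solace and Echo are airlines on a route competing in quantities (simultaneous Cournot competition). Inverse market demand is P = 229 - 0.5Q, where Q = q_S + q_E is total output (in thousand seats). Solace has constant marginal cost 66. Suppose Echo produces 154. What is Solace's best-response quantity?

86

With the rival's output fixed at 154, Solace's profit is π_S = (229 - (1/2)·154 - (1/2)q_S)q_S - (66q_S) = (152 - (1/2)q_S)q_S - (66q_S).
∂π_S/∂q_S = 86 - q_S = 0, so q_S = 86.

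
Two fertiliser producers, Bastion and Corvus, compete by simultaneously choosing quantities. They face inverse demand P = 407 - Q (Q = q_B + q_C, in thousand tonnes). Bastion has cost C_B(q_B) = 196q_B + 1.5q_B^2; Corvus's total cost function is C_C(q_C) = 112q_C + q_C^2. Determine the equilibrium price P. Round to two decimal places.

Bastion's profit: π_B = (407 - Q)q_B - (196q_B + (3/2)q_B²). Setting ∂π_B/∂q_B = 0: 211 - 5q_B - (q_C) = 0.
Corvus's profit: π_C = (407 - Q)q_C - (112q_C + q_C²). Setting ∂π_C/∂q_C = 0: 295 - 4q_C - (q_B) = 0.
Best responses: q_B = (211 - q_C)/5, q_C = (295 - q_B)/4.
Solving the pair: q_B = 549/19, q_C = 1264/19.
Total output Q = 1813/19, so price P = 407 - 1813/19 = 311.5789.

311.58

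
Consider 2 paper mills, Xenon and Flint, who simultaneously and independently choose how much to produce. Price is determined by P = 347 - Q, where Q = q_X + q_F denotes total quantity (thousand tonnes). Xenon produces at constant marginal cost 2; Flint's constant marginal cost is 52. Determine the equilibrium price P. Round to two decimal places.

Xenon's profit: π_X = (347 - Q)q_X - (2q_X). Setting ∂π_X/∂q_X = 0: 345 - 2q_X - (q_F) = 0.
Flint's first-order condition: 295 - 2q_F - (q_X) = 0.
Best responses: q_X = (345 - q_F)/2, q_F = (295 - q_X)/2.
Solving the pair: q_X = 395/3, q_F = 245/3.
Total output Q = 640/3, so price P = 347 - 640/3 = 401/3.

133.67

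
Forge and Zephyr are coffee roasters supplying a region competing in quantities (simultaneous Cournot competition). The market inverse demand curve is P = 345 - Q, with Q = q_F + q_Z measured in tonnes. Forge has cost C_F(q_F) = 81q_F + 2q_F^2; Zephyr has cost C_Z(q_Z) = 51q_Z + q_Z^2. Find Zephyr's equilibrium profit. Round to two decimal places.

8506.62

Forge's profit: π_F = (345 - Q)q_F - (81q_F + 2q_F²). Setting ∂π_F/∂q_F = 0: 264 - 6q_F - (q_Z) = 0.
Zephyr's profit: π_Z = (345 - Q)q_Z - (51q_Z + q_Z²). Setting ∂π_Z/∂q_Z = 0: 294 - 4q_Z - (q_F) = 0.
Best responses: q_F = (264 - q_Z)/6, q_Z = (294 - q_F)/4.
Substituting one into the other gives q_F = 762/23 and q_Z = 1500/23.
Price P = 345 - 98.3478 = 246.6522.
Zephyr's profit: 246.6522·(1500/23) - 51·(1500/23) - (1500/23)² = 8506.6163.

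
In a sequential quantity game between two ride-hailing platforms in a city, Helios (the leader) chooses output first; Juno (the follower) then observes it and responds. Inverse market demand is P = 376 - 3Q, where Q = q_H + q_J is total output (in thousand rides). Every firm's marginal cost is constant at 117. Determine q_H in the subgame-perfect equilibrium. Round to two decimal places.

43.17

Solve by backward induction. Given q_H, the follower Juno maximises π_J = (376 - 3q_H - 3q_J)q_J - 117q_J.
Setting the follower's marginal profit to zero, 259 - 3q_H - 6q_J = 0, i.e. q_J = (259 - 3q_H)/6.
Helios substitutes q_J(q_H) into its own profit: π_H = q_H(376 - 3q_H - (259 - 3q_H)/2) - 117q_H = (493/2 - (3/2)q_H)q_H - 117q_H.
Maximising: ∂π_H/∂q_H = 259/2 - 3q_H = 0, giving q_H = 259/6.
Then q_J = (259 - 3·(259/6))/6 = 259/12.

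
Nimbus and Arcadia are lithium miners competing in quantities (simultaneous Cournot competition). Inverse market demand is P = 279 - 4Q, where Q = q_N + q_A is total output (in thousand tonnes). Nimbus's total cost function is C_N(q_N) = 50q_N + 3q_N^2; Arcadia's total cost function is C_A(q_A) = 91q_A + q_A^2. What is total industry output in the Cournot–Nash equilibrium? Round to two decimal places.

Nimbus's profit: π_N = (279 - 4Q)q_N - (50q_N + 3q_N²). Setting ∂π_N/∂q_N = 0: 229 - 14q_N - 4(q_A) = 0.
Arcadia's first-order condition: 188 - 10q_A - 4(q_N) = 0.
Best responses: q_N = (229 - 4q_A)/14, q_A = (188 - 4q_N)/10.
Substituting one into the other gives q_N = 769/62 and q_A = 429/31.
Total output Q = 769/62 + 429/31 = 1627/62.

26.24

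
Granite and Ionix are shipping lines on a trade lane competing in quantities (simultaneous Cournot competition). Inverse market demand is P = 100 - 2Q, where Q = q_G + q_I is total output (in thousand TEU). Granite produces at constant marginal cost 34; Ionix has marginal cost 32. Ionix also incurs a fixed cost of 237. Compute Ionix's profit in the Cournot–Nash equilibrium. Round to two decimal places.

Granite's profit: π_G = (100 - 2Q)q_G - (34q_G). Setting ∂π_G/∂q_G = 0: 66 - 4q_G - 2(q_I) = 0.
Ionix's first-order condition: 68 - 4q_I - 2(q_G) = 0.
Best responses: q_G = (66 - 2q_I)/4, q_I = (68 - 2q_G)/4.
Substituting one into the other gives q_G = 32/3 and q_I = 35/3.
Price P = 100 - 2·(67/3) = 166/3.
Ionix's profit: (166/3 - 32)·(35/3) - 237 = 317/9.

35.22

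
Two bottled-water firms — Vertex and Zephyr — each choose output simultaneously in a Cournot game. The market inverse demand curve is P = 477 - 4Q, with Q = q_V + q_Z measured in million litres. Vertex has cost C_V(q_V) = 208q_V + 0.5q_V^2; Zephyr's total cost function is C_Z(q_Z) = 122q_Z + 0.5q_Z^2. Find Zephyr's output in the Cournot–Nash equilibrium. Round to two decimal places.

Vertex's profit: π_V = (477 - 4Q)q_V - (208q_V + (1/2)q_V²). Setting ∂π_V/∂q_V = 0: 269 - 9q_V - 4(q_Z) = 0.
Zephyr's profit: π_Z = (477 - 4Q)q_Z - (122q_Z + (1/2)q_Z²). Setting ∂π_Z/∂q_Z = 0: 355 - 9q_Z - 4(q_V) = 0.
Rearranging gives the reaction functions q_V = (269 - 4q_Z)/9 and q_Z = (355 - 4q_V)/9.
Substituting one into the other gives q_V = 77/5 and q_Z = 163/5.

32.60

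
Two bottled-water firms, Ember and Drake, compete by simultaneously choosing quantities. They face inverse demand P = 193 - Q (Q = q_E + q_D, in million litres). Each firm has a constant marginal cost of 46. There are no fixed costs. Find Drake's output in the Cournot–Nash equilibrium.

49

Each firm earns π_i = (193 - Q)q_i - 46q_i.
First-order condition (treating rivals' output as given): 147 - 2q_i - q_j = 0.
By symmetry each firm produces the same amount; substituting q_j = q_i yields q_i = 147/3 = 49.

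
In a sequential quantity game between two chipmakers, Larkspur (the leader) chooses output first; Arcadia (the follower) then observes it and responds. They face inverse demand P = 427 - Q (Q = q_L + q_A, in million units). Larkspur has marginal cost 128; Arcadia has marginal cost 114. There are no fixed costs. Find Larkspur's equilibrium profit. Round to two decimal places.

10153.13

The follower Arcadia best-responds to any q_L: π_A = (427 - Q)q_A - 114q_A.
Follower FOC: 313 - q_L - 2q_A = 0, so q_A(q_L) = (313 - q_L)/2.
The leader anticipates this reaction. Substituting into P = 427 - Q gives P = 541/2 - (1/2)q_L, so π_L = (541/2 - (1/2)q_L)q_L - 128q_L.
The leader's first-order condition 285/2 - q_L = 0 yields q_L = 285/2.
Then q_A = (313 - 285/2)/2 = 341/4.
Price P = 427 - 911/4 = 797/4.
Larkspur's profit: (797/4 - 128)·(285/2) = 10153.1250.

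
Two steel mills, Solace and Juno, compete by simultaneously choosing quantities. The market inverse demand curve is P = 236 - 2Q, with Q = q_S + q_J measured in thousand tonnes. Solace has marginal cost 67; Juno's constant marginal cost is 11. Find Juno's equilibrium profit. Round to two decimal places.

4386.72

Solace's profit: π_S = (236 - 2Q)q_S - (67q_S). Setting ∂π_S/∂q_S = 0: 169 - 4q_S - 2(q_J) = 0.
Juno's profit: π_J = (236 - 2Q)q_J - (11q_J). Setting ∂π_J/∂q_J = 0: 225 - 4q_J - 2(q_S) = 0.
Best responses: q_S = (169 - 2q_J)/4, q_J = (225 - 2q_S)/4.
Substituting one into the other gives q_S = 113/6 and q_J = 281/6.
Price P = 236 - 2·(197/3) = 314/3.
Juno's profit: (314/3 - 11)·(281/6) = 4386.7222.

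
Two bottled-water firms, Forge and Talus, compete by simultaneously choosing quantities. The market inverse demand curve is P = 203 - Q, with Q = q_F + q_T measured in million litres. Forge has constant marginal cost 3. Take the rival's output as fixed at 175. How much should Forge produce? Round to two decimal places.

With the rival's output fixed at 175, Forge's profit is π_F = (203 - 175 - q_F)q_F - (3q_F) = (28 - q_F)q_F - (3q_F).
∂π_F/∂q_F = 25 - 2q_F = 0, so q_F = 25/2.

12.50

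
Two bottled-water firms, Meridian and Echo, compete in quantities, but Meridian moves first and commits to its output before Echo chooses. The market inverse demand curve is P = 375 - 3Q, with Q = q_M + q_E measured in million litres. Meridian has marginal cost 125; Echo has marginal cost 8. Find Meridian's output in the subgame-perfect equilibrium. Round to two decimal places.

22.17

The follower Echo best-responds to any q_M: π_E = (375 - 3Q)q_E - 8q_E.
Follower FOC: 367 - 3q_M - 6q_E = 0, so q_E(q_M) = (367 - 3q_M)/6.
The leader anticipates this reaction. Substituting into P = 375 - 3Q gives P = 383/2 - (3/2)q_M, so π_M = (383/2 - (3/2)q_M)q_M - 125q_M.
The leader's first-order condition 133/2 - 3q_M = 0 yields q_M = 133/6.
Then q_E = (367 - 3·(133/6))/6 = 601/12.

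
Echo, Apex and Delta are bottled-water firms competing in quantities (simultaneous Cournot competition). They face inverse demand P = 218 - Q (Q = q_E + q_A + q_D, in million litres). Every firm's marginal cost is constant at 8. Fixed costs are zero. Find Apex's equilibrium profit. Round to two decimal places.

A representative firm's profit is π_i = q_i(218 - Q) - 8q_i.
Setting ∂π_i/∂q_i = 0 with rivals' quantities fixed: 210 - 2q_i - Σ_{j≠i} q_j = 0.
By symmetry each firm produces the same amount; substituting Σ_{j≠i} q_j = 2q_i yields q_i = 210/4 = 105/2.
Price P = 218 - 315/2 = 121/2.
Apex's profit: (121/2 - 8)·(105/2) = 2756.2500.

2756.25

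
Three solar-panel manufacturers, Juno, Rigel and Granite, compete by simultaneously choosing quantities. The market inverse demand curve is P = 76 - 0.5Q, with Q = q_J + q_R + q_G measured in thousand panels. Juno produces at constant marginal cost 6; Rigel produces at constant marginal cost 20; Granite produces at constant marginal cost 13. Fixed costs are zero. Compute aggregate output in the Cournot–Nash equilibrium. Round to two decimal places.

94.50

Juno's profit: π_J = (76 - 0.5Q)q_J - (6q_J). Setting ∂π_J/∂q_J = 0: 70 - q_J - (1/2)(q_R + q_G) = 0.
Rigel's profit: π_R = (76 - 0.5Q)q_R - (20q_R). Setting ∂π_R/∂q_R = 0: 56 - q_R - (1/2)(q_J + q_G) = 0.
Granite's first-order condition: 63 - q_G - (1/2)(q_J + q_R) = 0.
Summing all 3 equations gives 189 − 2Q = 0, hence Q = 189/2.
Back-substituting: q_J = (70 − 189/4)/(1/2) = 91/2, q_R = (56 − 189/4)/(1/2) = 35/2, q_G = (63 − 189/4)/(1/2) = 63/2.
Total output Q = 91/2 + 35/2 + 63/2 = 189/2.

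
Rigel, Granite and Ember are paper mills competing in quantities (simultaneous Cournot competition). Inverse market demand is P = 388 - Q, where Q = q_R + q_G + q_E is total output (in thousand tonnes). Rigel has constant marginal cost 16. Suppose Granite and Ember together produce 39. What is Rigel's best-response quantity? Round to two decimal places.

166.50

With rivals' combined output fixed at 39, Rigel's profit is π_R = (388 - 39 - q_R)q_R - (16q_R) = (349 - q_R)q_R - (16q_R).
∂π_R/∂q_R = 333 - 2q_R = 0, so q_R = 333/2.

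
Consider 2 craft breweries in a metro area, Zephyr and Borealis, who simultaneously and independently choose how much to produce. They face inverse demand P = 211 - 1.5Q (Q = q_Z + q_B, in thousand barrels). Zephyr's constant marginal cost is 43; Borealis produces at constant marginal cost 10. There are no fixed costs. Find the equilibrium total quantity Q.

Zephyr's profit: π_Z = (211 - 1.5Q)q_Z - (43q_Z). Setting ∂π_Z/∂q_Z = 0: 168 - 3q_Z - (3/2)(q_B) = 0.
Borealis's first-order condition: 201 - 3q_B - (3/2)(q_Z) = 0.
Rearranging gives the reaction functions q_Z = (168 - (3/2)q_B)/3 and q_B = (201 - (3/2)q_Z)/3.
Solving the pair: q_Z = 30, q_B = 52.
Total output Q = 30 + 52 = 82.

82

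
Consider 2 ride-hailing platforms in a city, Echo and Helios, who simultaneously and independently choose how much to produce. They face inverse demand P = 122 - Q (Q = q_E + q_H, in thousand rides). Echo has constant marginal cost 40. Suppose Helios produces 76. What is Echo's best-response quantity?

3

With the rival's output fixed at 76, Echo's profit is π_E = (122 - 76 - q_E)q_E - (40q_E) = (46 - q_E)q_E - (40q_E).
∂π_E/∂q_E = 6 - 2q_E = 0, so q_E = 3.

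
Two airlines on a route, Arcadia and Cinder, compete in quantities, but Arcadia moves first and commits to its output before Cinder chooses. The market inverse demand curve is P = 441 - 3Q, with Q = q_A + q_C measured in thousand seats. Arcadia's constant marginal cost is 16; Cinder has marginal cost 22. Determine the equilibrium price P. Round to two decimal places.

123.75

Solve by backward induction. Given q_A, the follower Cinder maximises π_C = (441 - 3q_A - 3q_C)q_C - 22q_C.
Setting the follower's marginal profit to zero, 419 - 3q_A - 6q_C = 0, i.e. q_C = (419 - 3q_A)/6.
Arcadia substitutes q_C(q_A) into its own profit: π_A = q_A(441 - 3q_A - (419 - 3q_A)/2) - 16q_A = (463/2 - (3/2)q_A)q_A - 16q_A.
The leader's first-order condition 431/2 - 3q_A = 0 yields q_A = 431/6.
Then q_C = (419 - 3·(431/6))/6 = 407/12.
Total output Q = 423/4, so price P = 441 - 3·(423/4) = 495/4.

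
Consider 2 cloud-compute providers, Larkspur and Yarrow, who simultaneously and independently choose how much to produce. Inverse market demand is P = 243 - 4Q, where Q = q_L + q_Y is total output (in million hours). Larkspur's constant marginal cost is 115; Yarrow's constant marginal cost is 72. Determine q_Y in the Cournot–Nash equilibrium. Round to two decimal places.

17.83

Larkspur's profit: π_L = (243 - 4Q)q_L - (115q_L). Setting ∂π_L/∂q_L = 0: 128 - 8q_L - 4(q_Y) = 0.
Yarrow's profit: π_Y = (243 - 4Q)q_Y - (72q_Y). Setting ∂π_Y/∂q_Y = 0: 171 - 8q_Y - 4(q_L) = 0.
Rearranging gives the reaction functions q_L = (128 - 4q_Y)/8 and q_Y = (171 - 4q_L)/8.
Solving the pair: q_L = 85/12, q_Y = 107/6.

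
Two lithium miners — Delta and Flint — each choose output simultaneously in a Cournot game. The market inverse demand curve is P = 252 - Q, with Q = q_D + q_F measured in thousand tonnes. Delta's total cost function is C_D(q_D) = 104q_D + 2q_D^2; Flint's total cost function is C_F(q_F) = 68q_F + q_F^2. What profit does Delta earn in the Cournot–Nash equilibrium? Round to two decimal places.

944.03

Delta's profit: π_D = (252 - Q)q_D - (104q_D + 2q_D²). Setting ∂π_D/∂q_D = 0: 148 - 6q_D - (q_F) = 0.
Flint's profit: π_F = (252 - Q)q_F - (68q_F + q_F²). Setting ∂π_F/∂q_F = 0: 184 - 4q_F - (q_D) = 0.
Rearranging gives the reaction functions q_D = (148 - q_F)/6 and q_F = (184 - q_D)/4.
Substituting one into the other gives q_D = 408/23 and q_F = 956/23.
Price P = 252 - 1364/23 = 192.6957.
Delta's profit: 192.6957·(408/23) - 104·(408/23) - 2(408/23)² = 944.0302.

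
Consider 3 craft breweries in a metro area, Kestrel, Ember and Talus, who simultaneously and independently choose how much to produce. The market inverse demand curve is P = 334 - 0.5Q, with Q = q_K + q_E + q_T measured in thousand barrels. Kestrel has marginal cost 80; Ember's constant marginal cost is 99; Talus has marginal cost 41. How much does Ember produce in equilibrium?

79

Kestrel's profit: π_K = (334 - 0.5Q)q_K - (80q_K). Setting ∂π_K/∂q_K = 0: 254 - q_K - (1/2)(q_E + q_T) = 0.
Ember's profit: π_E = (334 - 0.5Q)q_E - (99q_E). Setting ∂π_E/∂q_E = 0: 235 - q_E - (1/2)(q_K + q_T) = 0.
Talus's profit: π_T = (334 - 0.5Q)q_T - (41q_T). Setting ∂π_T/∂q_T = 0: 293 - q_T - (1/2)(q_K + q_E) = 0.
Adding the 3 conditions: 782 − Q − Q = 0, i.e. Q = 391.
Back-substituting: q_K = (254 − 391/2)/(1/2) = 117, q_E = (235 − 391/2)/(1/2) = 79, q_T = (293 − 391/2)/(1/2) = 195.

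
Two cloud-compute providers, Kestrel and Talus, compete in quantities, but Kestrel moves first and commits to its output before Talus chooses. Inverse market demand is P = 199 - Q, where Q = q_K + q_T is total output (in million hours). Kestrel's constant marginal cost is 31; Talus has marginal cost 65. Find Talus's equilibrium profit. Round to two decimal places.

Solve by backward induction. Given q_K, the follower Talus maximises π_T = (199 - q_K - q_T)q_T - 65q_T.
Setting the follower's marginal profit to zero, 134 - q_K - 2q_T = 0, i.e. q_T = (134 - q_K)/2.
Kestrel substitutes q_T(q_K) into its own profit: π_K = q_K(199 - q_K - (134 - q_K)/2) - 31q_K = (132 - (1/2)q_K)q_K - 31q_K.
The leader's first-order condition 101 - q_K = 0 yields q_K = 101.
Then q_T = (134 - 101)/2 = 33/2.
Price P = 199 - 235/2 = 163/2.
Talus's profit: (163/2 - 65)·(33/2) = 1089/4.

272.25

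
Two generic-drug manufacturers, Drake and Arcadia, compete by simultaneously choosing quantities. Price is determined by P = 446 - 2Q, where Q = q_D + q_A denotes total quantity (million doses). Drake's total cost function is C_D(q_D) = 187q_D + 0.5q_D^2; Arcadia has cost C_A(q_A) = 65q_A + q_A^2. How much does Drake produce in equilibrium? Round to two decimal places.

Drake's profit: π_D = (446 - 2Q)q_D - (187q_D + (1/2)q_D²). Setting ∂π_D/∂q_D = 0: 259 - 5q_D - 2(q_A) = 0.
Arcadia's profit: π_A = (446 - 2Q)q_A - (65q_A + q_A²). Setting ∂π_A/∂q_A = 0: 381 - 6q_A - 2(q_D) = 0.
Best responses: q_D = (259 - 2q_A)/5, q_A = (381 - 2q_D)/6.
Substituting one into the other gives q_D = 396/13 and q_A = 1387/26.

30.46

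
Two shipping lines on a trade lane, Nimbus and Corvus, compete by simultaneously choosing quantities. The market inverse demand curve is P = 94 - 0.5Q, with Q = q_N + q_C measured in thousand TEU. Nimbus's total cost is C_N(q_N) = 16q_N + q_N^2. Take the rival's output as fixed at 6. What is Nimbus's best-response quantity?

With the rival's output fixed at 6, Nimbus's profit is π_N = (94 - (1/2)·6 - (1/2)q_N)q_N - (16q_N + q_N²) = (91 - (1/2)q_N)q_N - (16q_N + q_N²).
∂π_N/∂q_N = 75 - 3q_N = 0, so q_N = 25.

25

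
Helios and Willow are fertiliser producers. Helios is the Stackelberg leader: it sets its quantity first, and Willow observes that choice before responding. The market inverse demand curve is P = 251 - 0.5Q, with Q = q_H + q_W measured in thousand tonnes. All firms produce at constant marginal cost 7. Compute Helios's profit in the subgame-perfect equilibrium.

14884

The follower Willow best-responds to any q_H: π_W = (251 - 0.5Q)q_W - 7q_W.
Follower FOC: 244 - (1/2)q_H - q_W = 0, so q_W(q_H) = (244 - (1/2)q_H).
Helios substitutes q_W(q_H) into its own profit: π_H = q_H(251 - (1/2)q_H - (244 - (1/2)q_H)/2) - 7q_H = (129 - (1/4)q_H)q_H - 7q_H.
Maximising: ∂π_H/∂q_H = 122 - (1/2)q_H = 0, giving q_H = 244.
Then q_W = (244 - (1/2)·244) = 122.
Price P = 251 - (1/2)·366 = 68.
Helios's profit: (68 - 7)·244 = 14884.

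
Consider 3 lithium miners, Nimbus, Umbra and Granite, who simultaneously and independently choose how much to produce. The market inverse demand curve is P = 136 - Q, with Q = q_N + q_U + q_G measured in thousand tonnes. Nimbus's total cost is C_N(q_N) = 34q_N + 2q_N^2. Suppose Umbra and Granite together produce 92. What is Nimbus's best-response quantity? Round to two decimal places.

1.67

With rivals' combined output fixed at 92, Nimbus's profit is π_N = (136 - 92 - q_N)q_N - (34q_N + 2q_N²) = (44 - q_N)q_N - (34q_N + 2q_N²).
∂π_N/∂q_N = 10 - 6q_N = 0, so q_N = 5/3.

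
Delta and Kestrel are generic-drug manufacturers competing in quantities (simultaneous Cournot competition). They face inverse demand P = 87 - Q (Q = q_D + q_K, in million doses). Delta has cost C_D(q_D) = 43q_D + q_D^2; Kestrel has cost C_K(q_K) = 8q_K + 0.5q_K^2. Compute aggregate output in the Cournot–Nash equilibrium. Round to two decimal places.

29.55

Delta's profit: π_D = (87 - Q)q_D - (43q_D + q_D²). Setting ∂π_D/∂q_D = 0: 44 - 4q_D - (q_K) = 0.
Kestrel's profit: π_K = (87 - Q)q_K - (8q_K + (1/2)q_K²). Setting ∂π_K/∂q_K = 0: 79 - 3q_K - (q_D) = 0.
Rearranging gives the reaction functions q_D = (44 - q_K)/4 and q_K = (79 - q_D)/3.
Substituting one into the other gives q_D = 53/11 and q_K = 272/11.
Total output Q = 53/11 + 272/11 = 325/11.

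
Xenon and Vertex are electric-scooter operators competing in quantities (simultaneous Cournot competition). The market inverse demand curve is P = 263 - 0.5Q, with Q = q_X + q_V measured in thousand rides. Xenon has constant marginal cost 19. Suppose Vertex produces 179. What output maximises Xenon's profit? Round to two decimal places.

154.50

With the rival's output fixed at 179, Xenon's profit is π_X = (263 - (1/2)·179 - (1/2)q_X)q_X - (19q_X) = (347/2 - (1/2)q_X)q_X - (19q_X).
∂π_X/∂q_X = 309/2 - q_X = 0, so q_X = 309/2.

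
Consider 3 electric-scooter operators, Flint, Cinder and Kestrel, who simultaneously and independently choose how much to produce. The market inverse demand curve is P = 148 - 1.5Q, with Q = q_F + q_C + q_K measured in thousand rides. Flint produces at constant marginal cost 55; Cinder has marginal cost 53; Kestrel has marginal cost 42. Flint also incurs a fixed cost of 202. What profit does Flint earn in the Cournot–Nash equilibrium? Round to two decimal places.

Flint's profit: π_F = (148 - 1.5Q)q_F - (55q_F). Setting ∂π_F/∂q_F = 0: 93 - 3q_F - (3/2)(q_C + q_K) = 0.
Cinder's first-order condition: 95 - 3q_C - (3/2)(q_F + q_K) = 0.
Kestrel's first-order condition: 106 - 3q_K - (3/2)(q_F + q_C) = 0.
Adding the 3 conditions: 294 − 3Q − 3Q = 0, i.e. Q = 49.
Back-substituting: q_F = (93 − 147/2)/(3/2) = 13, q_C = (95 − 147/2)/(3/2) = 43/3, q_K = (106 − 147/2)/(3/2) = 65/3.
Price P = 148 - (3/2)·49 = 149/2.
Flint's profit: (149/2 - 55)·13 - 202 = 103/2.

51.50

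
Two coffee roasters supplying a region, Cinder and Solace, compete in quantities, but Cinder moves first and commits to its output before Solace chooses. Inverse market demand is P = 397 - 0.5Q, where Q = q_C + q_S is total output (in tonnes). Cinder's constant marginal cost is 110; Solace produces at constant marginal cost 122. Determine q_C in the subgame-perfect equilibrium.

The follower Solace best-responds to any q_C: π_S = (397 - 0.5Q)q_S - 122q_S.
Follower FOC: 275 - (1/2)q_C - q_S = 0, so q_S(q_C) = (275 - (1/2)q_C).
The leader anticipates this reaction. Substituting into P = 397 - 0.5Q gives P = 519/2 - (1/4)q_C, so π_C = (519/2 - (1/4)q_C)q_C - 110q_C.
Leader FOC: 299/2 - (1/2)q_C = 0, so q_C = 299.
Then q_S = (275 - (1/2)·299) = 251/2.

299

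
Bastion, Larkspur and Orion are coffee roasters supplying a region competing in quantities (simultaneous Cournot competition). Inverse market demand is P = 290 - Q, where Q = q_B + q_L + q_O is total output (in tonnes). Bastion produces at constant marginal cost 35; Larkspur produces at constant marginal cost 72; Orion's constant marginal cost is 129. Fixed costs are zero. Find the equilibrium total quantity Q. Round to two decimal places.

Bastion's profit: π_B = (290 - Q)q_B - (35q_B). Setting ∂π_B/∂q_B = 0: 255 - 2q_B - (q_L + q_O) = 0.
Larkspur's profit: π_L = (290 - Q)q_L - (72q_L). Setting ∂π_L/∂q_L = 0: 218 - 2q_L - (q_B + q_O) = 0.
Orion's first-order condition: 161 - 2q_O - (q_B + q_L) = 0.
Adding the 3 first-order conditions: 634 − 4Q = 0, so Q = 317/2.
Back-substituting: q_B = (255 − 317/2) = 193/2, q_L = (218 − 317/2) = 119/2, q_O = (161 − 317/2) = 5/2.
Total output Q = 193/2 + 119/2 + 5/2 = 317/2.

158.50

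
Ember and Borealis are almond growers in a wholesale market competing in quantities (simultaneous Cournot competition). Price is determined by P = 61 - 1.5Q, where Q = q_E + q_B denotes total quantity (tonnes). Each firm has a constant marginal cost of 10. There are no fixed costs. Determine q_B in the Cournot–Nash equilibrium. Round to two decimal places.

Each firm earns π_i = (61 - 1.5Q)q_i - 10q_i.
Setting ∂π_i/∂q_i = 0 with rivals' quantities fixed: 51 - 3q_i - (3/2)q_j = 0.
With identical firms every q_j equals q_i, so q_j = q_i and 51 = (9/2)q_i, giving q_i = 34/3.

11.33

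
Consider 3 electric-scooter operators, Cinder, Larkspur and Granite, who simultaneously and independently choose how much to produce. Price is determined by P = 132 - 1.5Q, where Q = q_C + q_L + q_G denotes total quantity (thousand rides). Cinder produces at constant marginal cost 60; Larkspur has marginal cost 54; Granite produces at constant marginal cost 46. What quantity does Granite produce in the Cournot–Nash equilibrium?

Cinder's profit: π_C = (132 - 1.5Q)q_C - (60q_C). Setting ∂π_C/∂q_C = 0: 72 - 3q_C - (3/2)(q_L + q_G) = 0.
Larkspur's profit: π_L = (132 - 1.5Q)q_L - (54q_L). Setting ∂π_L/∂q_L = 0: 78 - 3q_L - (3/2)(q_C + q_G) = 0.
Granite's profit: π_G = (132 - 1.5Q)q_G - (46q_G). Setting ∂π_G/∂q_G = 0: 86 - 3q_G - (3/2)(q_C + q_L) = 0.
Adding the 3 first-order conditions: 236 − 6Q = 0, so Q = 118/3.
Back-substituting: q_C = (72 − 59)/(3/2) = 26/3, q_L = (78 − 59)/(3/2) = 38/3, q_G = (86 − 59)/(3/2) = 18.

18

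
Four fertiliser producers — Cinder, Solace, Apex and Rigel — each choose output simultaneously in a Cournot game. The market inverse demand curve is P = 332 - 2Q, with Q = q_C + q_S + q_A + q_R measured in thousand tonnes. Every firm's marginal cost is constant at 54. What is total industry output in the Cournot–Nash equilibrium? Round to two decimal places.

111.20

Each firm earns π_i = (332 - 2Q)q_i - 54q_i.
Setting ∂π_i/∂q_i = 0 with rivals' quantities fixed: 278 - 4q_i - 2·Σ_{j≠i} q_j = 0.
With identical firms every q_j equals q_i, so Σ_{j≠i} q_j = 3q_i and 278 = 10q_i, giving q_i = 139/5.
Total output Q = 139/5 + 139/5 + 139/5 + 139/5 = 556/5.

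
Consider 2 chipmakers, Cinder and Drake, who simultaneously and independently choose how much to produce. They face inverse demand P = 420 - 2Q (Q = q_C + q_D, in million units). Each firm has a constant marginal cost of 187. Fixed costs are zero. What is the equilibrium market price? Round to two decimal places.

Each firm earns π_i = (420 - 2Q)q_i - 187q_i.
First-order condition (treating rivals' output as given): 233 - 4q_i - 2q_j = 0.
By symmetry each firm produces the same amount; substituting q_j = q_i yields q_i = 233/6.
Total output Q = 233/3, so price P = 420 - 2·(233/3) = 794/3.

264.67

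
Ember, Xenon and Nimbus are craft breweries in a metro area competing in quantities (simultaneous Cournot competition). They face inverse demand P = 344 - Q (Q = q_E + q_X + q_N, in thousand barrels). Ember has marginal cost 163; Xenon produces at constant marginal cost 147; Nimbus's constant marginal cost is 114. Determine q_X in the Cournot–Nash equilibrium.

Ember's profit: π_E = (344 - Q)q_E - (163q_E). Setting ∂π_E/∂q_E = 0: 181 - 2q_E - (q_X + q_N) = 0.
Xenon's first-order condition: 197 - 2q_X - (q_E + q_N) = 0.
Nimbus's profit: π_N = (344 - Q)q_N - (114q_N). Setting ∂π_N/∂q_N = 0: 230 - 2q_N - (q_E + q_X) = 0.
Summing all 3 equations gives 608 − 4Q = 0, hence Q = 152.
Back-substituting: q_E = (181 − 152) = 29, q_X = (197 − 152) = 45, q_N = (230 − 152) = 78.

45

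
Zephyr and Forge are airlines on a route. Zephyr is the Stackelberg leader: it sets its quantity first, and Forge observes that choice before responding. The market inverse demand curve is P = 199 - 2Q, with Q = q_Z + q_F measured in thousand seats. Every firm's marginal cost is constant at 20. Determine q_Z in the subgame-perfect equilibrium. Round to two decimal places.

The follower Forge best-responds to any q_Z: π_F = (199 - 2Q)q_F - 20q_F.
Follower FOC: 179 - 2q_Z - 4q_F = 0, so q_F(q_Z) = (179 - 2q_Z)/4.
The leader anticipates this reaction. Substituting into P = 199 - 2Q gives P = 219/2 - q_Z, so π_Z = (219/2 - q_Z)q_Z - 20q_Z.
Maximising: ∂π_Z/∂q_Z = 179/2 - 2q_Z = 0, giving q_Z = 179/4.
Then q_F = (179 - 2·(179/4))/4 = 179/8.

44.75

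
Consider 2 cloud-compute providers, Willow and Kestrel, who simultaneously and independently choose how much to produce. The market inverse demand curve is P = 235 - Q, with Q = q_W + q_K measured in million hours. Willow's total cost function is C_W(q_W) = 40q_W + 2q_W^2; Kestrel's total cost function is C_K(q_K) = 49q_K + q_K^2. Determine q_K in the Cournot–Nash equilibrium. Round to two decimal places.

40.04

Willow's profit: π_W = (235 - Q)q_W - (40q_W + 2q_W²). Setting ∂π_W/∂q_W = 0: 195 - 6q_W - (q_K) = 0.
Kestrel's profit: π_K = (235 - Q)q_K - (49q_K + q_K²). Setting ∂π_K/∂q_K = 0: 186 - 4q_K - (q_W) = 0.
Rearranging gives the reaction functions q_W = (195 - q_K)/6 and q_K = (186 - q_W)/4.
Substituting one into the other gives q_W = 594/23 and q_K = 921/23.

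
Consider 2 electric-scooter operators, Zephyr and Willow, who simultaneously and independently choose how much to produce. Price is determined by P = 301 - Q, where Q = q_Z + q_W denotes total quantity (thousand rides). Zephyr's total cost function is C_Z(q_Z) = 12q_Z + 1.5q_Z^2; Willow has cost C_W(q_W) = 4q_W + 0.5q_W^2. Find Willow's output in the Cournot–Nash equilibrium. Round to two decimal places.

Zephyr's profit: π_Z = (301 - Q)q_Z - (12q_Z + (3/2)q_Z²). Setting ∂π_Z/∂q_Z = 0: 289 - 5q_Z - (q_W) = 0.
Willow's profit: π_W = (301 - Q)q_W - (4q_W + (1/2)q_W²). Setting ∂π_W/∂q_W = 0: 297 - 3q_W - (q_Z) = 0.
Rearranging gives the reaction functions q_Z = (289 - q_W)/5 and q_W = (297 - q_Z)/3.
Substituting one into the other gives q_Z = 285/7 and q_W = 598/7.

85.43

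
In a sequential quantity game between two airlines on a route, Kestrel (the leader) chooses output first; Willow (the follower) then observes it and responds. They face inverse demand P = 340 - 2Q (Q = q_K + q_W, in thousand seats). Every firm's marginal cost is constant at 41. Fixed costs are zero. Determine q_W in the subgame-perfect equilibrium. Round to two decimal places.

The follower Willow best-responds to any q_K: π_W = (340 - 2Q)q_W - 41q_W.
∂π_W/∂q_W = 299 - 2q_K - 4q_W = 0 gives the reaction function q_W = (299 - 2q_K)/4.
The leader anticipates this reaction. Substituting into P = 340 - 2Q gives P = 381/2 - q_K, so π_K = (381/2 - q_K)q_K - 41q_K.
Leader FOC: 299/2 - 2q_K = 0, so q_K = 299/4.
Then q_W = (299 - 2·(299/4))/4 = 299/8.

37.38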